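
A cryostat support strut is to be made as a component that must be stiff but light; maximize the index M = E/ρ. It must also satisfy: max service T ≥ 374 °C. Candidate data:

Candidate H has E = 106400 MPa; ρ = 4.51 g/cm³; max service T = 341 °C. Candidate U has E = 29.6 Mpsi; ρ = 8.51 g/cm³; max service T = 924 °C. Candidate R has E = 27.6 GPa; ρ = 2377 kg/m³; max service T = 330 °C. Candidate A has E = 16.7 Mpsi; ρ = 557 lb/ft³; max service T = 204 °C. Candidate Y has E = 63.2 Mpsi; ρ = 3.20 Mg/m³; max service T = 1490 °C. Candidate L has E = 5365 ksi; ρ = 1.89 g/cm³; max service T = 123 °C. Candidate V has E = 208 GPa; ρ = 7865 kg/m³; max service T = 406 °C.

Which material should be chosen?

candidate Y

Screen on constraints: max service T ≥ 374 °C. Survivors: candidate U, candidate Y, candidate V.
After converting to SI:
  candidate U: E = 204.1 GPa, ρ = 8510 kg/m³
  candidate Y: E = 435.7 GPa, ρ = 3200 kg/m³
  candidate V: E = 208.0 GPa, ρ = 7865 kg/m³
  candidate Y: M = 136 MN·m/kg
  candidate V: M = 26.4 MN·m/kg
  candidate U: M = 24.0 MN·m/kg
Candidate Y ranks first.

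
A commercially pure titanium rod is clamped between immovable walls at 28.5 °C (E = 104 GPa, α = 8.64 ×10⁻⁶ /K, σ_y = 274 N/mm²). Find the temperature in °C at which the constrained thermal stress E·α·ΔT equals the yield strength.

333 °C

σ_y = 274 N/mm² = 274.0 MPa.
E·α·ΔT = 274.0 MPa ⇒ ΔT = 274.0 / (104.0×10³ × 8.64×10⁻⁶) = 304.9 K.
T = 28.5 + 304.9 = 333.4 °C.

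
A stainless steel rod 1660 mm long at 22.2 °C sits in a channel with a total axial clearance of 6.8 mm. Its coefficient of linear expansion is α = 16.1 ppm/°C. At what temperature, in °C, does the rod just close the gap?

277 °C

α·L₀·ΔT = 6.8 mm ⇒ ΔT = 6.8 / (16.1×10⁻⁶ × 1660.0) = 254.4 K.
T = 22.2 + 254.4 = 276.6 °C.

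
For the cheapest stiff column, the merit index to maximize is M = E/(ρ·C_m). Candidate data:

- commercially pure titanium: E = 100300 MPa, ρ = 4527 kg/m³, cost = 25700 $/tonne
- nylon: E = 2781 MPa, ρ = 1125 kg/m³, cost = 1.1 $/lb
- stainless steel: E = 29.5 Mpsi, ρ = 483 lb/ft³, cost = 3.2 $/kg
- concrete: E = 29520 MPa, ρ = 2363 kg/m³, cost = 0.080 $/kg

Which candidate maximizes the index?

Convert each candidate to consistent units, then evaluate M:
  commercially pure titanium: E = 100.3 GPa, ρ = 4527 kg/m³, cost = 25.70 $/kg
  nylon: E = 2.781 GPa, ρ = 1125 kg/m³, cost = 2.425 $/kg
  stainless steel: E = 203.4 GPa, ρ = 7737 kg/m³, cost = 3.200 $/kg
  concrete: E = 29.52 GPa, ρ = 2363 kg/m³, cost = 0.08000 $/kg
  concrete: M = 156 MN·m per $
  stainless steel: M = 8.22 MN·m per $
  nylon: M = 1.02 MN·m per $
  commercially pure titanium: M = 0.862 MN·m per $
Concrete ranks first.

concrete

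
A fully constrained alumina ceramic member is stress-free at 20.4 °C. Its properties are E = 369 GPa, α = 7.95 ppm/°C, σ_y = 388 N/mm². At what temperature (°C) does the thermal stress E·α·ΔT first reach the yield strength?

153 °C

σ_y = 388 N/mm² = 388.0 MPa.
E·α·ΔT = 388.0 MPa ⇒ ΔT = 388.0 / (369.0×10³ × 7.95×10⁻⁶) = 132.3 K.
T = 20.4 + 132.3 = 152.7 °C.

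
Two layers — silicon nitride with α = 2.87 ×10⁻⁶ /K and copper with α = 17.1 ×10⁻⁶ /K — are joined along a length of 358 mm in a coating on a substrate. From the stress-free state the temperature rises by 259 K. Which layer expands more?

copper

α(silicon nitride) = 2.87×10⁻⁶/K vs α(copper) = 17.1×10⁻⁶/K.
Higher α expands more for the same ΔT: copper.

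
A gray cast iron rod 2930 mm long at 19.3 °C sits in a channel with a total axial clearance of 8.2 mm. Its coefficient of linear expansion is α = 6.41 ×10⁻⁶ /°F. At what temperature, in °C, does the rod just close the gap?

α = 6.41×10⁻⁶/°F × 9/5 = 11.5×10⁻⁶/K.
α·L₀·ΔT = 8.2 mm ⇒ ΔT = 8.2 / (11.5×10⁻⁶ × 2930.0) = 242.6 K.
T = 19.3 + 242.6 = 261.9 °C.

262 °C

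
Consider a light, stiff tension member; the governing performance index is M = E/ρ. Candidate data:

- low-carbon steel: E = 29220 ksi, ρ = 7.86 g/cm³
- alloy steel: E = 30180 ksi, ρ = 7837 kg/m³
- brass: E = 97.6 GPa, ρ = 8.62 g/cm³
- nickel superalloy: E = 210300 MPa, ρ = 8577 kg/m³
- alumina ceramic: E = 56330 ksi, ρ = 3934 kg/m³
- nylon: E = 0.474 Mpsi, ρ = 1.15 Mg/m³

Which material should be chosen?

Convert each candidate to consistent units, then evaluate M:
  low-carbon steel: E = 201.5 GPa, ρ = 7860 kg/m³
  alloy steel: E = 208.1 GPa, ρ = 7837 kg/m³
  brass: E = 97.60 GPa, ρ = 8620 kg/m³
  nickel superalloy: E = 210.3 GPa, ρ = 8577 kg/m³
  alumina ceramic: E = 388.4 GPa, ρ = 3934 kg/m³
  nylon: E = 3.268 GPa, ρ = 1150 kg/m³
  alumina ceramic: M = 98.7 MN·m/kg
  alloy steel: M = 26.6 MN·m/kg
  low-carbon steel: M = 25.6 MN·m/kg
  nickel superalloy: M = 24.5 MN·m/kg
  brass: M = 11.3 MN·m/kg
  nylon: M = 2.84 MN·m/kg
The maximum is for alumina ceramic.

alumina ceramic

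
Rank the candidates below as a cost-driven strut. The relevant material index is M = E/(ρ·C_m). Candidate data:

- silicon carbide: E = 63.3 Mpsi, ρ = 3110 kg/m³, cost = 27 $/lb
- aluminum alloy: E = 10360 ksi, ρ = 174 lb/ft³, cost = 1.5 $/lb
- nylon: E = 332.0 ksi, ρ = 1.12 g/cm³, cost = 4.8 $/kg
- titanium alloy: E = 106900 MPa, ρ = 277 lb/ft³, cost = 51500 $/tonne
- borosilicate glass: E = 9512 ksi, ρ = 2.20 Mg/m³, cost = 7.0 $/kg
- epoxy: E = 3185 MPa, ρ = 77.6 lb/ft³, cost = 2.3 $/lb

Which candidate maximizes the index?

Convert each candidate to consistent units, then evaluate M:
  silicon carbide: E = 436.4 GPa, ρ = 3110 kg/m³, cost = 59.52 $/kg
  aluminum alloy: E = 71.43 GPa, ρ = 2787 kg/m³, cost = 3.307 $/kg
  nylon: E = 2.289 GPa, ρ = 1120 kg/m³, cost = 4.800 $/kg
  titanium alloy: E = 106.9 GPa, ρ = 4437 kg/m³, cost = 51.50 $/kg
  borosilicate glass: E = 65.58 GPa, ρ = 2200 kg/m³, cost = 7.000 $/kg
  epoxy: E = 3.185 GPa, ρ = 1243 kg/m³, cost = 5.071 $/kg
  aluminum alloy: M = 7.75 MN·m per $
  borosilicate glass: M = 4.26 MN·m per $
  silicon carbide: M = 2.36 MN·m per $
  epoxy: M = 0.505 MN·m per $
  titanium alloy: M = 0.468 MN·m per $
  nylon: M = 0.426 MN·m per $
The maximum is for aluminum alloy.

aluminum alloy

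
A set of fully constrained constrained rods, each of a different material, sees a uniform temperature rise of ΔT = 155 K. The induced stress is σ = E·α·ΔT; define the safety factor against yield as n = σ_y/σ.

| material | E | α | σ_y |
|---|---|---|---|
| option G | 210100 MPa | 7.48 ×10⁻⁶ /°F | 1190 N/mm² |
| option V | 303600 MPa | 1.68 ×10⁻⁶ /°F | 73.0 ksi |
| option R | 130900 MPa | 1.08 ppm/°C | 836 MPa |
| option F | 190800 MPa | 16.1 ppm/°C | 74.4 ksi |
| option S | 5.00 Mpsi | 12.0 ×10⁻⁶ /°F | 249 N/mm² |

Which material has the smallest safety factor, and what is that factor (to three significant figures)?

option F, n = 1.08

In consistent units (E in GPa, α in ×10⁻⁶/K, σ_y in MPa):
  option G: E = 210.1, α = 13.5, σ_y = 1190 → σ = 438 MPa, n = 2.71
  option V: E = 303.6, α = 3.02, σ_y = 503.3 → σ = 142 MPa, n = 3.54
  option R: E = 130.9, α = 1.08, σ_y = 836.0 → σ = 21.9 MPa, n = 38.2
  option F: E = 190.8, α = 16.1, σ_y = 513.0 → σ = 476 MPa, n = 1.08
  option S: E = 34.47, α = 21.6, σ_y = 249.0 → σ = 115 MPa, n = 2.16
Smallest n: option F with n = 1.08.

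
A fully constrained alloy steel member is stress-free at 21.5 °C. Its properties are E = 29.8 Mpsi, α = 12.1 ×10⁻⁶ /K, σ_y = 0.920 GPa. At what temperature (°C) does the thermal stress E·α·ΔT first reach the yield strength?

392 °C

E = 29.8 Mpsi = 205.5 GPa.
σ_y = 0.920 GPa = 920.0 MPa.
E·α·ΔT = 920.0 MPa ⇒ ΔT = 920.0 / (205.5×10³ × 12.1×10⁻⁶) = 370.1 K.
T = 21.5 + 370.1 = 391.6 °C.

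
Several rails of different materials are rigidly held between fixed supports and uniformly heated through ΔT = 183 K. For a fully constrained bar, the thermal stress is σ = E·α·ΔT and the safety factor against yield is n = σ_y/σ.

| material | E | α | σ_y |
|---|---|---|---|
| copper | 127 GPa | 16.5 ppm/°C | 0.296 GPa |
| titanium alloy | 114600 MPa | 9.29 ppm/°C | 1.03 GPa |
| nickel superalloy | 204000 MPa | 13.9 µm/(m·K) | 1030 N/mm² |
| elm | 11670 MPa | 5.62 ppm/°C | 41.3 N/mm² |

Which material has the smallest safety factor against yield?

Converting E to GPa, α to ×10⁻⁶/K, σ_y to MPa, then σ and n for each:
  copper: E = 127.0, α = 16.5, σ_y = 296.0 → σ = 383 MPa, n = 0.772
  titanium alloy: E = 114.6, α = 9.29, σ_y = 1030 → σ = 195 MPa, n = 5.29
  nickel superalloy: E = 204.0, α = 13.9, σ_y = 1030 → σ = 519 MPa, n = 1.98
  elm: E = 11.67, α = 5.62, σ_y = 41.30 → σ = 12.0 MPa, n = 3.44
The minimum is copper at n = 0.772.

copper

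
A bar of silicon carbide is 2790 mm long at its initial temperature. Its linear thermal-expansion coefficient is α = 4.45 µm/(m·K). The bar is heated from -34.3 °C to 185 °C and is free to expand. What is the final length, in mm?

2792.7 mm

ΔT = 185 − (-34.3) = 219.3 K.
ΔL = α·L₀·ΔT = 4.45×10⁻⁶ × 2790 mm × 219.3 K = 2.72 mm.
L = L₀ + ΔL = 2790 + 2.72 = 2792.7 mm.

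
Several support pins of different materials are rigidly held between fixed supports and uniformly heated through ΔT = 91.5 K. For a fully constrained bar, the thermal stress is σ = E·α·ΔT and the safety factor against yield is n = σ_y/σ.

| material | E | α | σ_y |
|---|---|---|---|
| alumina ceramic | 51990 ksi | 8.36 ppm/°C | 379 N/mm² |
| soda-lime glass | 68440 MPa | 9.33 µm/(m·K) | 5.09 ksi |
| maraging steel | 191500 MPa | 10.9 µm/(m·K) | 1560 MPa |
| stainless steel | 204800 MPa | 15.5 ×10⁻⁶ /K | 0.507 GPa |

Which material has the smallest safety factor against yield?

soda-lime glass

With everything in SI (GPa, ×10⁻⁶/K, MPa):
  alumina ceramic: E = 358.5, α = 8.36, σ_y = 379.0 → σ = 274 MPa, n = 1.38
  soda-lime glass: E = 68.44, α = 9.33, σ_y = 35.09 → σ = 58.4 MPa, n = 0.601
  maraging steel: E = 191.5, α = 10.9, σ_y = 1560 → σ = 191 MPa, n = 8.17
  stainless steel: E = 204.8, α = 15.5, σ_y = 507.0 → σ = 290 MPa, n = 1.75
Smallest n: soda-lime glass with n = 0.601.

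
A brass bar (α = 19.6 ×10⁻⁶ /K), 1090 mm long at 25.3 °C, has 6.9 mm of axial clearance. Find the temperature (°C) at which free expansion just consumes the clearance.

348 °C

α·L₀·ΔT = 6.9 mm ⇒ ΔT = 6.9 / (19.6×10⁻⁶ × 1090.0) = 323.0 K.
T = 25.3 + 323.0 = 348.3 °C.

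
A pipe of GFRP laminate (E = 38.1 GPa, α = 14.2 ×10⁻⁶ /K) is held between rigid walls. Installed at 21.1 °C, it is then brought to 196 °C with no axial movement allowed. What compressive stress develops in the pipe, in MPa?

ΔT = 174.9 K. Constrained thermal stress σ = E·α·ΔT = 38.10×10³ MPa × 14.2×10⁻⁶ × 174.9 = 94.6 MPa (compressive).

94.6 MPa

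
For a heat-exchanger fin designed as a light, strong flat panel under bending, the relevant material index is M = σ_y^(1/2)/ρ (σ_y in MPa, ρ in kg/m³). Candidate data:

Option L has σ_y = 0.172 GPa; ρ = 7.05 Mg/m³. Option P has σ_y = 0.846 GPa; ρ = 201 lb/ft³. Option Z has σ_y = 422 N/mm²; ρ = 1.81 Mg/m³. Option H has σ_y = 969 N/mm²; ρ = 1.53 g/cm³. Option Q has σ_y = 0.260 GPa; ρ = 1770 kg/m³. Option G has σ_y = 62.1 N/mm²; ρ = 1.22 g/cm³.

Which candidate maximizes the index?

In SI units:
  option L: σ_y = 172.0 MPa, ρ = 7050 kg/m³
  option P: σ_y = 846.0 MPa, ρ = 3220 kg/m³
  option Z: σ_y = 422.0 MPa, ρ = 1810 kg/m³
  option H: σ_y = 969.0 MPa, ρ = 1530 kg/m³
  option Q: σ_y = 260.0 MPa, ρ = 1770 kg/m³
  option G: σ_y = 62.10 MPa, ρ = 1220 kg/m³
  option H: M = 20.3×10⁻³
  option Z: M = 11.3×10⁻³
  option Q: M = 9.11×10⁻³
  option P: M = 9.03×10⁻³
  option G: M = 6.46×10⁻³
  option L: M = 1.86×10⁻³
The maximum is for option H.

option H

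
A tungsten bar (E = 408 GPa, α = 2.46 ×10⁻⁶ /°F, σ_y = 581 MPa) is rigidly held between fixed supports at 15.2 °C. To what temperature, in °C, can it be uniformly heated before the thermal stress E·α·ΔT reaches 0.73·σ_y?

250 °C

α = 2.46×10⁻⁶/°F × 9/5 = 4.43×10⁻⁶/K.
E·α·ΔT = 424.1 MPa ⇒ ΔT = 424.1 / (408.0×10³ × 4.43×10⁻⁶) = 234.8 K.
T = 15.2 + 234.8 = 250.0 °C.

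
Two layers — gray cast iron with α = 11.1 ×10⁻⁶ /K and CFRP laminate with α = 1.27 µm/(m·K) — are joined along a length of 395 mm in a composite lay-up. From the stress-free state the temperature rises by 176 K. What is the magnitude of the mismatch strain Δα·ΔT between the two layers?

1.73×10⁻³

Δα = |11.1 − 1.27|×10⁻⁶/K = 9.83×10⁻⁶/K.
Mismatch strain = Δα·ΔT = 9.83×10⁻⁶ × 176.0 = 1.73×10⁻³.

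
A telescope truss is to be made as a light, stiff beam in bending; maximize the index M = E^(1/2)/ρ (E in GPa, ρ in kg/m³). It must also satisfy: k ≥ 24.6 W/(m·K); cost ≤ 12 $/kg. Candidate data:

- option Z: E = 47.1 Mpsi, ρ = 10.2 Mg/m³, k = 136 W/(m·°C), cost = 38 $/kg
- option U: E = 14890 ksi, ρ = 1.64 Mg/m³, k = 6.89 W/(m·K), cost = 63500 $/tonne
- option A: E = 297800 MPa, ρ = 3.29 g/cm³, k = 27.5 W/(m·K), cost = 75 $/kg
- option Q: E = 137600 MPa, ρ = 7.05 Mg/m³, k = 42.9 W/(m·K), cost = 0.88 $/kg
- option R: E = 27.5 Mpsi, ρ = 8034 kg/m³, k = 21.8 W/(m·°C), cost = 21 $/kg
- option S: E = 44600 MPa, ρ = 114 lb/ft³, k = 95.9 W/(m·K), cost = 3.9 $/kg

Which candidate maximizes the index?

option S

Screen on constraints: k ≥ 24.6 W/(m·K); cost ≤ 12 $/kg. Survivors: option Q, option S.
Normalizing units and computing the index:
  option Q: E = 137.6 GPa, ρ = 7050 kg/m³
  option S: E = 44.60 GPa, ρ = 1826 kg/m³
  option S: M = 3.66×10⁻³
  option Q: M = 1.66×10⁻³
Option S has the largest M.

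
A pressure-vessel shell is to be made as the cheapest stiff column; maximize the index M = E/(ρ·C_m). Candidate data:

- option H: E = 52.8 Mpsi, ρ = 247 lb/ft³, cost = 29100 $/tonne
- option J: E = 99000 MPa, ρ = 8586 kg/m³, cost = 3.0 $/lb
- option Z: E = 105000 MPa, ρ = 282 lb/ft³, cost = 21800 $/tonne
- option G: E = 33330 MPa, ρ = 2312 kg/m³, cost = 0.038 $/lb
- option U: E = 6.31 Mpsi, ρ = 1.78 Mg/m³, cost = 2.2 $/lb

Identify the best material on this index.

After converting to SI:
  option H: E = 364.0 GPa, ρ = 3957 kg/m³, cost = 29.10 $/kg
  option J: E = 99.00 GPa, ρ = 8586 kg/m³, cost = 6.614 $/kg
  option Z: E = 105.0 GPa, ρ = 4517 kg/m³, cost = 21.80 $/kg
  option G: E = 33.33 GPa, ρ = 2312 kg/m³, cost = 0.08377 $/kg
  option U: E = 43.51 GPa, ρ = 1780 kg/m³, cost = 4.850 $/kg
  option G: M = 172 MN·m per $
  option U: M = 5.04 MN·m per $
  option H: M = 3.16 MN·m per $
  option J: M = 1.74 MN·m per $
  option Z: M = 1.07 MN·m per $
Highest index: option G.

option G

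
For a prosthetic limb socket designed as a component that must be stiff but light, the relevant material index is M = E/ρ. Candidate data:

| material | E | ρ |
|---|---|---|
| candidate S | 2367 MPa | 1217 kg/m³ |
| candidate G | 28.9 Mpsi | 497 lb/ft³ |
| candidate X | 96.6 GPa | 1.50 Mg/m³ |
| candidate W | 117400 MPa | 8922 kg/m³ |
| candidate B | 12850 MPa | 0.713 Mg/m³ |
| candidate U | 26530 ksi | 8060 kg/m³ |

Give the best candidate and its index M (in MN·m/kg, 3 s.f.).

candidate X, M = 64.4 MN·m/kg

Normalizing units and computing the index:
  candidate S: E = 2.367 GPa, ρ = 1217 kg/m³
  candidate G: E = 199.3 GPa, ρ = 7961 kg/m³
  candidate X: E = 96.60 GPa, ρ = 1500 kg/m³
  candidate W: E = 117.4 GPa, ρ = 8922 kg/m³
  candidate B: E = 12.85 GPa, ρ = 713.0 kg/m³
  candidate U: E = 182.9 GPa, ρ = 8060 kg/m³
  candidate X: M = 64.4 MN·m/kg
  candidate G: M = 25.0 MN·m/kg
  candidate U: M = 22.7 MN·m/kg
  candidate B: M = 18.0 MN·m/kg
  candidate W: M = 13.2 MN·m/kg
  candidate S: M = 1.94 MN·m/kg
The maximum is for candidate X.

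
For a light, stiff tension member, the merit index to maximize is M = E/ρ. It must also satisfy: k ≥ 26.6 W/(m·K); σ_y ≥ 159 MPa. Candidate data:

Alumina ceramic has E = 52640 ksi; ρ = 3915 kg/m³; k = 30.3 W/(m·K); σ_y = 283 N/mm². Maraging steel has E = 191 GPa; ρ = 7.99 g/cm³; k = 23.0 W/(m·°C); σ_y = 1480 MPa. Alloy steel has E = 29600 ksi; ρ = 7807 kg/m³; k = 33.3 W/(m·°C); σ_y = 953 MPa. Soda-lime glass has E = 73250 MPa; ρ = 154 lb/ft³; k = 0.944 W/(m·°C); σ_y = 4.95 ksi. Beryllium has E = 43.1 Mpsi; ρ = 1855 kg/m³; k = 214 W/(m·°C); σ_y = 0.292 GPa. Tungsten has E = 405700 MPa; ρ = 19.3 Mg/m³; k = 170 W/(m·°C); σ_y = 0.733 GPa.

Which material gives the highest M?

Screen on constraints: k ≥ 26.6 W/(m·K); σ_y ≥ 159 MPa. Survivors: alumina ceramic, alloy steel, beryllium, tungsten.
After converting to SI:
  alumina ceramic: E = 362.9 GPa, ρ = 3915 kg/m³
  alloy steel: E = 204.1 GPa, ρ = 7807 kg/m³
  beryllium: E = 297.2 GPa, ρ = 1855 kg/m³
  tungsten: E = 405.7 GPa, ρ = 19300 kg/m³
  beryllium: M = 160 MN·m/kg
  alumina ceramic: M = 92.7 MN·m/kg
  alloy steel: M = 26.1 MN·m/kg
  tungsten: M = 21.0 MN·m/kg
Beryllium has the largest M.

beryllium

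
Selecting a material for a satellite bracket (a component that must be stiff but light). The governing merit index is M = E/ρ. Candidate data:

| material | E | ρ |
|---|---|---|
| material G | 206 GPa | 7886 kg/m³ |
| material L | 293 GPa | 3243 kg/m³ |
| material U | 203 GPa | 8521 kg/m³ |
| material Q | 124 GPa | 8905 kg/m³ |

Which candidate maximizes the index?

Per-candidate index values:
  material L: M = 90.3 MN·m/kg
  material G: M = 26.1 MN·m/kg
  material U: M = 23.8 MN·m/kg
  material Q: M = 13.9 MN·m/kg
Material L ranks first.

material L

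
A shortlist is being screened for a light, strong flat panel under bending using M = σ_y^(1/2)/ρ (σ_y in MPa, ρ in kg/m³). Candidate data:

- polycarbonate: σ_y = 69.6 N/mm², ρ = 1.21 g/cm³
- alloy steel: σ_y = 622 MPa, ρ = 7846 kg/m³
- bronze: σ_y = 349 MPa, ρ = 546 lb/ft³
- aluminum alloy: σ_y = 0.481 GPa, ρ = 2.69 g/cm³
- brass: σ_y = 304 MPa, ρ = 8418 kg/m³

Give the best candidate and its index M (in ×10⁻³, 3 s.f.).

Normalizing units and computing the index:
  polycarbonate: σ_y = 69.60 MPa, ρ = 1210 kg/m³
  alloy steel: σ_y = 622.0 MPa, ρ = 7846 kg/m³
  bronze: σ_y = 349.0 MPa, ρ = 8746 kg/m³
  aluminum alloy: σ_y = 481.0 MPa, ρ = 2690 kg/m³
  brass: σ_y = 304.0 MPa, ρ = 8418 kg/m³
  aluminum alloy: M = 8.15×10⁻³
  polycarbonate: M = 6.89×10⁻³
  alloy steel: M = 3.18×10⁻³
  bronze: M = 2.14×10⁻³
  brass: M = 2.07×10⁻³
Aluminum alloy ranks first.

aluminum alloy, M = 8.15×10⁻³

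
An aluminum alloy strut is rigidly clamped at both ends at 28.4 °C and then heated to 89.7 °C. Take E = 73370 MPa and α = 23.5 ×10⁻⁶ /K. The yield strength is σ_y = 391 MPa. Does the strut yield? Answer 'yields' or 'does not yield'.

E = 73370 MPa = 73.37 GPa.
ΔT = 61.30 K. Constrained thermal stress σ = E·α·ΔT = 73.37×10³ MPa × 23.5×10⁻⁶ × 61.30 = 106 MPa (compressive).
Compare to σ_y = 391 MPa: σ < σ_y, so it does not yield.

does not yield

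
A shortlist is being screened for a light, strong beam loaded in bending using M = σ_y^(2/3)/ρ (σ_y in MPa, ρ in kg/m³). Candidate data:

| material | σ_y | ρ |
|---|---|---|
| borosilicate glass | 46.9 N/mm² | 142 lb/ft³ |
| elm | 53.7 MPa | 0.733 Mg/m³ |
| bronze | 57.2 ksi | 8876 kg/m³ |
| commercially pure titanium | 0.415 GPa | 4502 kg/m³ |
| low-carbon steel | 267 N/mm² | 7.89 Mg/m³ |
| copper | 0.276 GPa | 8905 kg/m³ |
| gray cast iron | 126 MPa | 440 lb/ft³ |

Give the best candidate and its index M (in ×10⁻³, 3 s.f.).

elm, M = 19.4×10⁻³

In SI units:
  borosilicate glass: σ_y = 46.90 MPa, ρ = 2275 kg/m³
  elm: σ_y = 53.70 MPa, ρ = 733.0 kg/m³
  bronze: σ_y = 394.4 MPa, ρ = 8876 kg/m³
  commercially pure titanium: σ_y = 415.0 MPa, ρ = 4502 kg/m³
  low-carbon steel: σ_y = 267.0 MPa, ρ = 7890 kg/m³
  copper: σ_y = 276.0 MPa, ρ = 8905 kg/m³
  gray cast iron: σ_y = 126.0 MPa, ρ = 7048 kg/m³
  elm: M = 19.4×10⁻³
  commercially pure titanium: M = 12.4×10⁻³
  bronze: M = 6.06×10⁻³
  borosilicate glass: M = 5.72×10⁻³
  low-carbon steel: M = 5.26×10⁻³
  copper: M = 4.76×10⁻³
  gray cast iron: M = 3.57×10⁻³
The maximum is for elm.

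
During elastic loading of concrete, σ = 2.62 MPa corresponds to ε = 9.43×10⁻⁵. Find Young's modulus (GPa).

E = σ/ε = 2.62 MPa / 9.43×10⁻⁵ = 27780 MPa = 27.8 GPa.

27.8 GPa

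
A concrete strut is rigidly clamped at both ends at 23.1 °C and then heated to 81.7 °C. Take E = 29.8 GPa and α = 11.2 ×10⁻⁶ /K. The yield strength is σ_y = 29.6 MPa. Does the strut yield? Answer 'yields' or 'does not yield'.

ΔT = 58.60 K. Constrained thermal stress σ = E·α·ΔT = 29.80×10³ MPa × 11.2×10⁻⁶ × 58.60 = 19.6 MPa (compressive).
Compare to σ_y = 29.6 MPa: σ < σ_y, so it does not yield.

does not yield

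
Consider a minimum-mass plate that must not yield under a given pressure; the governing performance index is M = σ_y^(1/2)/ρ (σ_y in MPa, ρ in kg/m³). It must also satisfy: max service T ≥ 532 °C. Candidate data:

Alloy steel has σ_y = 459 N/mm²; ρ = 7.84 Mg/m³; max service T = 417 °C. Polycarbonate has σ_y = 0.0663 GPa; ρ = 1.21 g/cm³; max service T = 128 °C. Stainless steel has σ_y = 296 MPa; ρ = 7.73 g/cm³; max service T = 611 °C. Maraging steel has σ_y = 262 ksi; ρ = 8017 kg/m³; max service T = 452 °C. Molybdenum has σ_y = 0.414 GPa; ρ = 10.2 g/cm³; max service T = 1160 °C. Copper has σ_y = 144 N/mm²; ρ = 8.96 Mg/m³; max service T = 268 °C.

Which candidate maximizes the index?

stainless steel

Screen on constraints: max service T ≥ 532 °C. Survivors: stainless steel, molybdenum.
In SI units:
  stainless steel: σ_y = 296.0 MPa, ρ = 7730 kg/m³
  molybdenum: σ_y = 414.0 MPa, ρ = 10200 kg/m³
  stainless steel: M = 2.23×10⁻³
  molybdenum: M = 1.99×10⁻³
Stainless steel has the largest M.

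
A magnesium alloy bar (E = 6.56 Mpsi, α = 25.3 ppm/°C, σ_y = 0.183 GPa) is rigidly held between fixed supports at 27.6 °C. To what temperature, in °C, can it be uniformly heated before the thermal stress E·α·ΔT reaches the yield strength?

188 °C

E = 6.56 Mpsi = 45.23 GPa.
σ_y = 0.183 GPa = 183.0 MPa.
E·α·ΔT = 183.0 MPa ⇒ ΔT = 183.0 / (45.23×10³ × 25.3×10⁻⁶) = 159.9 K.
T = 27.6 + 159.9 = 187.5 °C.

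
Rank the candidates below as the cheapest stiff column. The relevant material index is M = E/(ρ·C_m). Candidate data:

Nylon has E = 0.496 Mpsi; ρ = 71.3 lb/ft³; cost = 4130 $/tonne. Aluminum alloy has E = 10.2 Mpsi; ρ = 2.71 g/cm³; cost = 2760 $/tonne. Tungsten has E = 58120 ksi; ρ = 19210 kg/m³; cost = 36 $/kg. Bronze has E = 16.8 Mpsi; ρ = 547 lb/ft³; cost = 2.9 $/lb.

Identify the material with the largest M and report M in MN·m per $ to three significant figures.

aluminum alloy, M = 9.40 MN·m per $

After converting to SI:
  nylon: E = 3.420 GPa, ρ = 1142 kg/m³, cost = 4.130 $/kg
  aluminum alloy: E = 70.33 GPa, ρ = 2710 kg/m³, cost = 2.760 $/kg
  tungsten: E = 400.7 GPa, ρ = 19210 kg/m³, cost = 36.00 $/kg
  bronze: E = 115.8 GPa, ρ = 8762 kg/m³, cost = 6.393 $/kg
  aluminum alloy: M = 9.40 MN·m per $
  bronze: M = 2.07 MN·m per $
  nylon: M = 0.725 MN·m per $
  tungsten: M = 0.579 MN·m per $
The maximum is for aluminum alloy.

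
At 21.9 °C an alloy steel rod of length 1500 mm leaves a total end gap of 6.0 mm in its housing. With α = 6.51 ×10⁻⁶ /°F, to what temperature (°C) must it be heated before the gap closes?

363 °C

α = 6.51×10⁻⁶/°F × 9/5 = 11.7×10⁻⁶/K.
α·L₀·ΔT = 6.0 mm ⇒ ΔT = 6.0 / (11.7×10⁻⁶ × 1500.0) = 341.4 K.
T = 21.9 + 341.4 = 363.3 °C.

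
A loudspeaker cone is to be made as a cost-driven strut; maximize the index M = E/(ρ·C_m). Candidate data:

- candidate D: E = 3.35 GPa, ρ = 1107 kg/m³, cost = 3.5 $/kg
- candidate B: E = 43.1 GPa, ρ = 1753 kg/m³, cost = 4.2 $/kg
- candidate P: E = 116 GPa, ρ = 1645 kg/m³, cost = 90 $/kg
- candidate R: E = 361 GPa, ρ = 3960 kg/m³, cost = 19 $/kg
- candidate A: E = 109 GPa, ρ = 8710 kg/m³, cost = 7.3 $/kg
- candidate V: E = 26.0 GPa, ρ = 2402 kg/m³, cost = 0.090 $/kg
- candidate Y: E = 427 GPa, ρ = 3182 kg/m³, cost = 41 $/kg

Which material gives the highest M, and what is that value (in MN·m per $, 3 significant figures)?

candidate V, M = 120 MN·m per $

Per-candidate index values:
  candidate V: M = 120 MN·m per $
  candidate B: M = 5.85 MN·m per $
  candidate R: M = 4.80 MN·m per $
  candidate Y: M = 3.27 MN·m per $
  candidate A: M = 1.71 MN·m per $
  candidate D: M = 0.865 MN·m per $
  candidate P: M = 0.784 MN·m per $
Candidate V has the largest M.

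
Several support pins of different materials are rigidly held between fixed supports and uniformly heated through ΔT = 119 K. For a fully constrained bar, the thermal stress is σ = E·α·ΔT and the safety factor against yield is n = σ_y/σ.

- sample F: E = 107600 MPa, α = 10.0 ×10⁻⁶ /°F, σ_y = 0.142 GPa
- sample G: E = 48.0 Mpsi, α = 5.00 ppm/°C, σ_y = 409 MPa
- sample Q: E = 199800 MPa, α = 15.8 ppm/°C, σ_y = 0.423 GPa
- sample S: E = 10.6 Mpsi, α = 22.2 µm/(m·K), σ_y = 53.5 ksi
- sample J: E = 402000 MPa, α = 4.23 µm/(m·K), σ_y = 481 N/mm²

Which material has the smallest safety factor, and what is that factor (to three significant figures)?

In consistent units (E in GPa, α in ×10⁻⁶/K, σ_y in MPa):
  sample F: E = 107.6, α = 18.0, σ_y = 142.0 → σ = 230 MPa, n = 0.616
  sample G: E = 330.9, α = 5.00, σ_y = 409.0 → σ = 197 MPa, n = 2.08
  sample Q: E = 199.8, α = 15.8, σ_y = 423.0 → σ = 376 MPa, n = 1.13
  sample S: E = 73.08, α = 22.2, σ_y = 368.9 → σ = 193 MPa, n = 1.91
  sample J: E = 402.0, α = 4.23, σ_y = 481.0 → σ = 202 MPa, n = 2.38
Smallest n: sample F with n = 0.616.

sample F, n = 0.616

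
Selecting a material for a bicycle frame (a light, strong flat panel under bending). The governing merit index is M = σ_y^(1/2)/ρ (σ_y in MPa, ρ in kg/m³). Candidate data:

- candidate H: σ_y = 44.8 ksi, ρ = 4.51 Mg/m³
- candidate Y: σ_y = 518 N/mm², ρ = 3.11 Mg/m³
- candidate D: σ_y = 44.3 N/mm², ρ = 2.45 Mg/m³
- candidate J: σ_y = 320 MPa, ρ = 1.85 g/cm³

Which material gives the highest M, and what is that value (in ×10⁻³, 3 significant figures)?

After converting to SI:
  candidate H: σ_y = 308.9 MPa, ρ = 4510 kg/m³
  candidate Y: σ_y = 518.0 MPa, ρ = 3110 kg/m³
  candidate D: σ_y = 44.30 MPa, ρ = 2450 kg/m³
  candidate J: σ_y = 320.0 MPa, ρ = 1850 kg/m³
  candidate J: M = 9.67×10⁻³
  candidate Y: M = 7.32×10⁻³
  candidate H: M = 3.90×10⁻³
  candidate D: M = 2.72×10⁻³
Candidate J ranks first.

candidate J, M = 9.67×10⁻³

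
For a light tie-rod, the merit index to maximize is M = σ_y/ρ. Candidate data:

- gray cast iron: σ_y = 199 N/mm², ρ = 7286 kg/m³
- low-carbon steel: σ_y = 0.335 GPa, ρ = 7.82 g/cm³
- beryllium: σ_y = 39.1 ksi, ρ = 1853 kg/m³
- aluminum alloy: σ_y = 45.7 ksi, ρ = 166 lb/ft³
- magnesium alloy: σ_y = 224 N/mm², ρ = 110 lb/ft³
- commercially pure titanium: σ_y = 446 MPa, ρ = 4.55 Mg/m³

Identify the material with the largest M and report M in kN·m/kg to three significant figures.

Convert each candidate to consistent units, then evaluate M:
  gray cast iron: σ_y = 199.0 MPa, ρ = 7286 kg/m³
  low-carbon steel: σ_y = 335.0 MPa, ρ = 7820 kg/m³
  beryllium: σ_y = 269.6 MPa, ρ = 1853 kg/m³
  aluminum alloy: σ_y = 315.1 MPa, ρ = 2659 kg/m³
  magnesium alloy: σ_y = 224.0 MPa, ρ = 1762 kg/m³
  commercially pure titanium: σ_y = 446.0 MPa, ρ = 4550 kg/m³
  beryllium: M = 145 kN·m/kg
  magnesium alloy: M = 127 kN·m/kg
  aluminum alloy: M = 118 kN·m/kg
  commercially pure titanium: M = 98.0 kN·m/kg
  low-carbon steel: M = 42.8 kN·m/kg
  gray cast iron: M = 27.3 kN·m/kg
The maximum is for beryllium.

beryllium, M = 145 kN·m/kg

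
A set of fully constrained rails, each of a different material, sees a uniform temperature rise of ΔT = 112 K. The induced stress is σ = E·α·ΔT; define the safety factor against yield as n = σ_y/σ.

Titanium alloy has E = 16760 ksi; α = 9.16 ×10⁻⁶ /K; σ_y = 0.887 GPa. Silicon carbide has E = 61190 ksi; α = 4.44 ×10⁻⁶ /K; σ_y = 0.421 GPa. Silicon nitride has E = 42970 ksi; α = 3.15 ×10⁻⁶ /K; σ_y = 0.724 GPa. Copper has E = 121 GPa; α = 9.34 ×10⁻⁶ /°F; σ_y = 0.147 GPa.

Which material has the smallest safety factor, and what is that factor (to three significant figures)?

copper, n = 0.645

Converting E to GPa, α to ×10⁻⁶/K, σ_y to MPa, then σ and n for each:
  titanium alloy: E = 115.6, α = 9.16, σ_y = 887.0 → σ = 119 MPa, n = 7.48
  silicon carbide: E = 421.9, α = 4.44, σ_y = 421.0 → σ = 210 MPa, n = 2.01
  silicon nitride: E = 296.3, α = 3.15, σ_y = 724.0 → σ = 105 MPa, n = 6.93
  copper: E = 121.0, α = 16.8, σ_y = 147.0 → σ = 228 MPa, n = 0.645
Copper has the lowest safety factor, n = 0.645.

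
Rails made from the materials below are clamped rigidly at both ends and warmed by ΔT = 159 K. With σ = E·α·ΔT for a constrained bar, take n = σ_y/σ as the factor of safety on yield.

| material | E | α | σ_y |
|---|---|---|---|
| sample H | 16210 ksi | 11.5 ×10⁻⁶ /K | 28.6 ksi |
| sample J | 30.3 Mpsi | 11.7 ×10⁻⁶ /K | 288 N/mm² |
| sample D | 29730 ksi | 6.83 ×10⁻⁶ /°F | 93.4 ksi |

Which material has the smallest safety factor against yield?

Per material, after unit conversion:
  sample H: E = 111.8, α = 11.5, σ_y = 197.2 → σ = 204 MPa, n = 0.965
  sample J: E = 208.9, α = 11.7, σ_y = 288.0 → σ = 389 MPa, n = 0.741
  sample D: E = 205.0, α = 12.3, σ_y = 644.0 → σ = 401 MPa, n = 1.61
The minimum is sample J at n = 0.741.

sample J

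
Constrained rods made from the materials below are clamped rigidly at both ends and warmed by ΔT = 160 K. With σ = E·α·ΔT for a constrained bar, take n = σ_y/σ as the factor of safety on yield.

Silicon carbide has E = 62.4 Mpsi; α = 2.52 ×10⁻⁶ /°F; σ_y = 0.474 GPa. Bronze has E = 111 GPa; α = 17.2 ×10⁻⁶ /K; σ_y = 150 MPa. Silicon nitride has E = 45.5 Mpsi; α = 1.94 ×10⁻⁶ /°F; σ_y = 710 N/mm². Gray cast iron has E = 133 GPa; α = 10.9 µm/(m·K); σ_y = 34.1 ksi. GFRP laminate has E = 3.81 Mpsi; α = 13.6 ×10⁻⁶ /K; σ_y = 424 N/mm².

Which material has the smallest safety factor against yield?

bronze

In consistent units (E in GPa, α in ×10⁻⁶/K, σ_y in MPa):
  silicon carbide: E = 430.2, α = 4.54, σ_y = 474.0 → σ = 312 MPa, n = 1.52
  bronze: E = 111.0, α = 17.2, σ_y = 150.0 → σ = 305 MPa, n = 0.491
  silicon nitride: E = 313.7, α = 3.49, σ_y = 710.0 → σ = 175 MPa, n = 4.05
  gray cast iron: E = 133.0, α = 10.9, σ_y = 235.1 → σ = 232 MPa, n = 1.01
  GFRP laminate: E = 26.27, α = 13.6, σ_y = 424.0 → σ = 57.2 MPa, n = 7.42
The minimum is bronze at n = 0.491.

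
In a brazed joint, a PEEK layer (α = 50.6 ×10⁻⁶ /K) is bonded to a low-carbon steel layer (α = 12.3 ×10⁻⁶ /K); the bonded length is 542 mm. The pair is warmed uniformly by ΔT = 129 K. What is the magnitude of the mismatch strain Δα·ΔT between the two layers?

4.94×10⁻³

Δα = |50.6 − 12.3|×10⁻⁶/K = 38.3×10⁻⁶/K.
Mismatch strain = Δα·ΔT = 38.3×10⁻⁶ × 129.0 = 4.94×10⁻³.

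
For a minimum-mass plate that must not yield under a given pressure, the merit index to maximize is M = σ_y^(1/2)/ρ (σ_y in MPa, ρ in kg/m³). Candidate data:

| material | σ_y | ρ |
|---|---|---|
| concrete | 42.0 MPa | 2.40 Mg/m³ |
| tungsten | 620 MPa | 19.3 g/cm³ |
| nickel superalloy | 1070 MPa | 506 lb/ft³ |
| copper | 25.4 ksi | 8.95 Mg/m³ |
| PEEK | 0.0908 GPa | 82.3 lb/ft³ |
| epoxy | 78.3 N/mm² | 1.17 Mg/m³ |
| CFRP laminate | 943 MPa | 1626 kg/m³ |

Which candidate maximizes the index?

CFRP laminate

In SI units:
  concrete: σ_y = 42.00 MPa, ρ = 2400 kg/m³
  tungsten: σ_y = 620.0 MPa, ρ = 19300 kg/m³
  nickel superalloy: σ_y = 1070 MPa, ρ = 8105 kg/m³
  copper: σ_y = 175.1 MPa, ρ = 8950 kg/m³
  PEEK: σ_y = 90.80 MPa, ρ = 1318 kg/m³
  epoxy: σ_y = 78.30 MPa, ρ = 1170 kg/m³
  CFRP laminate: σ_y = 943.0 MPa, ρ = 1626 kg/m³
  CFRP laminate: M = 18.9×10⁻³
  epoxy: M = 7.56×10⁻³
  PEEK: M = 7.23×10⁻³
  nickel superalloy: M = 4.04×10⁻³
  concrete: M = 2.70×10⁻³
  copper: M = 1.48×10⁻³
  tungsten: M = 1.29×10⁻³
CFRP laminate has the largest M.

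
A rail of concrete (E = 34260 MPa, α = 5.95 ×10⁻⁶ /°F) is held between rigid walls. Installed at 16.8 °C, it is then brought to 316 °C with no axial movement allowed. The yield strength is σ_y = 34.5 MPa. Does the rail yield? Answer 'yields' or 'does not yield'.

yields

E = 34260 MPa = 34.26 GPa.
α = 5.95×10⁻⁶/°F × 9/5 = 10.7×10⁻⁶/K.
ΔT = 299.2 K. Constrained thermal stress σ = E·α·ΔT = 34.26×10³ MPa × 10.7×10⁻⁶ × 299.2 = 110 MPa (compressive).
Compare to σ_y = 34.5 MPa: σ ≥ σ_y, so it yields.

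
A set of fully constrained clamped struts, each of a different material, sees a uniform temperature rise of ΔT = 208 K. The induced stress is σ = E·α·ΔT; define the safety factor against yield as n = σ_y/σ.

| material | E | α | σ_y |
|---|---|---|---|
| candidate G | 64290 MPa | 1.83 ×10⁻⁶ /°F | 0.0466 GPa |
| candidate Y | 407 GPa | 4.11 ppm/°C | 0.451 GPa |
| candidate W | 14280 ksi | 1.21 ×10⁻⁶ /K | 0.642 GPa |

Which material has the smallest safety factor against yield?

candidate G

Converting E to GPa, α to ×10⁻⁶/K, σ_y to MPa, then σ and n for each:
  candidate G: E = 64.29, α = 3.29, σ_y = 46.60 → σ = 44.0 MPa, n = 1.06
  candidate Y: E = 407.0, α = 4.11, σ_y = 451.0 → σ = 348 MPa, n = 1.30
  candidate W: E = 98.46, α = 1.21, σ_y = 642.0 → σ = 24.8 MPa, n = 25.9
Candidate G has the lowest safety factor, n = 1.06.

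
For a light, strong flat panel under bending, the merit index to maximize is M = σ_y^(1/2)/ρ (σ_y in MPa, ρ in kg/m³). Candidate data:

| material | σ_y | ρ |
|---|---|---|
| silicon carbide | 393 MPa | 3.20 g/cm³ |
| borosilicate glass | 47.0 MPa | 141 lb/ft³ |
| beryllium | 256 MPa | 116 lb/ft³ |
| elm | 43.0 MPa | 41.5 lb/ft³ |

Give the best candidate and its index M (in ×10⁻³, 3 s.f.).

elm, M = 9.86×10⁻³

Convert each candidate to consistent units, then evaluate M:
  silicon carbide: σ_y = 393.0 MPa, ρ = 3200 kg/m³
  borosilicate glass: σ_y = 47.00 MPa, ρ = 2259 kg/m³
  beryllium: σ_y = 256.0 MPa, ρ = 1858 kg/m³
  elm: σ_y = 43.00 MPa, ρ = 664.8 kg/m³
  elm: M = 9.86×10⁻³
  beryllium: M = 8.61×10⁻³
  silicon carbide: M = 6.20×10⁻³
  borosilicate glass: M = 3.04×10⁻³
Highest index: elm.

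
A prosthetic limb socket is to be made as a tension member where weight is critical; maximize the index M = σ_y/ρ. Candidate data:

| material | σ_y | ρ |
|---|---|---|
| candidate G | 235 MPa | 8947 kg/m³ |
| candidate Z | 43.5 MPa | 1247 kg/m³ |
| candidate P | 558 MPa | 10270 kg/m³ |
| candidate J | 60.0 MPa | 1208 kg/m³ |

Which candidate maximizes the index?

candidate P

Per-candidate index values:
  candidate P: M = 54.3 kN·m/kg
  candidate J: M = 49.7 kN·m/kg
  candidate Z: M = 34.9 kN·m/kg
  candidate G: M = 26.3 kN·m/kg
Highest index: candidate P.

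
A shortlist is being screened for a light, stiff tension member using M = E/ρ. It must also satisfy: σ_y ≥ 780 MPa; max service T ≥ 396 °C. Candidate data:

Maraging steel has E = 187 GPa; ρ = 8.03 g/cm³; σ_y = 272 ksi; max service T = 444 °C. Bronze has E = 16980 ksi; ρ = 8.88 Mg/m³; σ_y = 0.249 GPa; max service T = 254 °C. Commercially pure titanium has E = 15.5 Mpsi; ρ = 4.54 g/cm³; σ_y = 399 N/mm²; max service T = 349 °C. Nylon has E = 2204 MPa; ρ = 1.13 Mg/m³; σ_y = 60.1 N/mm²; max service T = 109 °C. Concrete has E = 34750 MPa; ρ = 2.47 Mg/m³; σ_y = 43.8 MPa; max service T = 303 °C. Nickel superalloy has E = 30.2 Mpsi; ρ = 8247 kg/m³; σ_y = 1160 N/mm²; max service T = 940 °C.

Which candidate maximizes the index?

Screen on constraints: σ_y ≥ 780 MPa; max service T ≥ 396 °C. Survivors: maraging steel, nickel superalloy.
Convert each candidate to consistent units, then evaluate M:
  maraging steel: E = 187.0 GPa, ρ = 8030 kg/m³
  nickel superalloy: E = 208.2 GPa, ρ = 8247 kg/m³
  nickel superalloy: M = 25.2 MN·m/kg
  maraging steel: M = 23.3 MN·m/kg
Nickel superalloy has the largest M.

nickel superalloy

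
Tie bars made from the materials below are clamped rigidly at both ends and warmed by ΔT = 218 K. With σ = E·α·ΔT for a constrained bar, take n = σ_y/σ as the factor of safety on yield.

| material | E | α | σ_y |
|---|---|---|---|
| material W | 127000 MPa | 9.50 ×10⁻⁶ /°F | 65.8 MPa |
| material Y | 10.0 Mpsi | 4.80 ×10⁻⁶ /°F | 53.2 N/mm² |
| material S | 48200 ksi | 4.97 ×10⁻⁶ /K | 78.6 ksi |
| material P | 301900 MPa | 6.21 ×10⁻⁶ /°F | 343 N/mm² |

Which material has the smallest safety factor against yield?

With everything in SI (GPa, ×10⁻⁶/K, MPa):
  material W: E = 127.0, α = 17.1, σ_y = 65.80 → σ = 473 MPa, n = 0.139
  material Y: E = 68.95, α = 8.64, σ_y = 53.20 → σ = 130 MPa, n = 0.410
  material S: E = 332.3, α = 4.97, σ_y = 541.9 → σ = 360 MPa, n = 1.51
  material P: E = 301.9, α = 11.2, σ_y = 343.0 → σ = 736 MPa, n = 0.466
Smallest n: material W with n = 0.139.

material W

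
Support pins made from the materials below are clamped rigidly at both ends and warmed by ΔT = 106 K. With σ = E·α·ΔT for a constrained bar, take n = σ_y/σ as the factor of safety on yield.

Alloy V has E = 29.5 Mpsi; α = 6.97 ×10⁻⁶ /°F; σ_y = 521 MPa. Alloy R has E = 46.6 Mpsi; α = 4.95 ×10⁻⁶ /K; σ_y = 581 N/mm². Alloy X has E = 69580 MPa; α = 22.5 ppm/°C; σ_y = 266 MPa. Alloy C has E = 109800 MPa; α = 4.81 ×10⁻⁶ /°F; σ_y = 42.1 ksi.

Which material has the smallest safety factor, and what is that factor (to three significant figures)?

In consistent units (E in GPa, α in ×10⁻⁶/K, σ_y in MPa):
  alloy V: E = 203.4, α = 12.5, σ_y = 521.0 → σ = 270 MPa, n = 1.93
  alloy R: E = 321.3, α = 4.95, σ_y = 581.0 → σ = 169 MPa, n = 3.45
  alloy X: E = 69.58, α = 22.5, σ_y = 266.0 → σ = 166 MPa, n = 1.60
  alloy C: E = 109.8, α = 8.66, σ_y = 290.3 → σ = 101 MPa, n = 2.88
The minimum is alloy X at n = 1.60.

alloy X, n = 1.60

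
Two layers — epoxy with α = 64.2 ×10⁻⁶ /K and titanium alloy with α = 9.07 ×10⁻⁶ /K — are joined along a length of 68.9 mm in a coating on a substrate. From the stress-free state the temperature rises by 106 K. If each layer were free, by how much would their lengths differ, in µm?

Δα = |64.2 − 9.07|×10⁻⁶/K = 55.1×10⁻⁶/K.
ΔL_mismatch = Δα·L·ΔT = 55.1×10⁻⁶ × 68.9 mm × 106.0 K = 403 µm.

403 µm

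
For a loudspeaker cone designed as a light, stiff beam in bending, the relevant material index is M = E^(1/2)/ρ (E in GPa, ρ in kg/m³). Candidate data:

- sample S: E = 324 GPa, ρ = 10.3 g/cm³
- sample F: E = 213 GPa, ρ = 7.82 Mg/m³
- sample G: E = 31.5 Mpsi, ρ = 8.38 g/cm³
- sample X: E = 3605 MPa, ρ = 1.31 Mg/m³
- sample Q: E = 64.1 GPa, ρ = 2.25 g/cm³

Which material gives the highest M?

sample Q

Convert each candidate to consistent units, then evaluate M:
  sample S: E = 324.0 GPa, ρ = 10300 kg/m³
  sample F: E = 213.0 GPa, ρ = 7820 kg/m³
  sample G: E = 217.2 GPa, ρ = 8380 kg/m³
  sample X: E = 3.605 GPa, ρ = 1310 kg/m³
  sample Q: E = 64.10 GPa, ρ = 2250 kg/m³
  sample Q: M = 3.56×10⁻³
  sample F: M = 1.87×10⁻³
  sample G: M = 1.76×10⁻³
  sample S: M = 1.75×10⁻³
  sample X: M = 1.45×10⁻³
The maximum is for sample Q.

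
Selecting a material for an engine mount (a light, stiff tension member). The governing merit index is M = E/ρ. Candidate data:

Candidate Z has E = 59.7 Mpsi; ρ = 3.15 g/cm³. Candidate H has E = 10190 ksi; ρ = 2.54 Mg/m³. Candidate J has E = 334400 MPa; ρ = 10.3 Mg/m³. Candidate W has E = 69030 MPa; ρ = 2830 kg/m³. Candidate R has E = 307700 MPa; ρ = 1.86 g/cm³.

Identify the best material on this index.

candidate R

In SI units:
  candidate Z: E = 411.6 GPa, ρ = 3150 kg/m³
  candidate H: E = 70.26 GPa, ρ = 2540 kg/m³
  candidate J: E = 334.4 GPa, ρ = 10300 kg/m³
  candidate W: E = 69.03 GPa, ρ = 2830 kg/m³
  candidate R: E = 307.7 GPa, ρ = 1860 kg/m³
  candidate R: M = 165 MN·m/kg
  candidate Z: M = 131 MN·m/kg
  candidate J: M = 32.5 MN·m/kg
  candidate H: M = 27.7 MN·m/kg
  candidate W: M = 24.4 MN·m/kg
Candidate R ranks first.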